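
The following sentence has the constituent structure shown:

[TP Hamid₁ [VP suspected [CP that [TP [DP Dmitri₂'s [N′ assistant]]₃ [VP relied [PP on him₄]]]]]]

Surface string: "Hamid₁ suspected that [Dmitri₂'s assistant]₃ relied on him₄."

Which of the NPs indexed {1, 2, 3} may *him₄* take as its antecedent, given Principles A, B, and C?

*him* is a pronoun, so Principle B applies: it must be free in its binding domain.
Binding domain of *him₄*: the embedded TP, whose subject is [Dmitri₂'s assistant]₃.
*Hamid₁* c-commands the pronoun but from outside its binding domain, and is not c-commanded by it → coindexation permitted.
*Dmitri₂* and the pronoun do not c-command one another → neither Principle B nor Principle C is at stake; coindexation permitted.
*[Dmitri₂'s assistant]₃* c-commands the pronoun within its binding domain → coindexation would violate Principle B.

{1, 2}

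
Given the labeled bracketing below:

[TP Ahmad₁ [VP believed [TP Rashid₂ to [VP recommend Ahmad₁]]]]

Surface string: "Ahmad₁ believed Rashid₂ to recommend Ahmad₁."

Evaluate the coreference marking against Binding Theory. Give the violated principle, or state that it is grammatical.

Principle C

The two coindexed NPs are *Ahmad₁* (the higher occurrence) and *Ahmad₁* (the lower occurrence).
*Ahmad₁* (the lower occurrence) is an R-expression. Principle C requires it to be free everywhere.
*Ahmad₁* (the higher occurrence) c-commands it and carries the same index.
The R-expression is bound → Principle C violation.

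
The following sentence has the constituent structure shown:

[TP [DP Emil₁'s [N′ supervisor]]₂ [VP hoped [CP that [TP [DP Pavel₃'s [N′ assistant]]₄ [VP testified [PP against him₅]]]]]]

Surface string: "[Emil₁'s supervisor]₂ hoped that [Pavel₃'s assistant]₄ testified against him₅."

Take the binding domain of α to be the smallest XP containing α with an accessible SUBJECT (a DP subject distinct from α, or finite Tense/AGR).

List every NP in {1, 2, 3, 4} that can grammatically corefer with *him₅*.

*him* is a pronoun, so Principle B applies: it must be free in its binding domain.
Binding domain of *him₅*: the embedded TP, whose subject is [Pavel₃'s assistant]₄.
*Emil₁* and the pronoun do not c-command one another → neither Principle B nor Principle C is at stake; coindexation permitted.
*[Emil₁'s supervisor]₂* c-commands the pronoun but from outside its binding domain, and is not c-commanded by it → coindexation permitted.
*Pavel₃* and the pronoun do not c-command one another → neither Principle B nor Principle C is at stake; coindexation permitted.
*[Pavel₃'s assistant]₄* c-commands the pronoun within its binding domain → coindexation would violate Principle B.

{1, 2, 3}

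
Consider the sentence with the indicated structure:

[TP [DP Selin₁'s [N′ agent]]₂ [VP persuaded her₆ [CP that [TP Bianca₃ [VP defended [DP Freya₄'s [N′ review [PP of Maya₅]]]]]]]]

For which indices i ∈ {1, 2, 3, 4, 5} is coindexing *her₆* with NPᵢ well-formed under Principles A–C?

{1}

*her* is a pronoun, so Principle B applies: it must be free in its binding domain.
Binding domain of *her₆*: the matrix TP, whose subject is [Selin₁'s agent]₂.
*Selin₁* and the pronoun do not c-command one another → neither Principle B nor Principle C is at stake; coindexation permitted.
*[Selin₁'s agent]₂* c-commands the pronoun within its binding domain → coindexation would violate Principle B.
*Bianca₃*: the pronoun c-commands this R-expression → coindexation would violate Principle C on *Bianca₃*.
*Freya₄*: the pronoun c-commands this R-expression → coindexation would violate Principle C on *Freya₄*.
*Maya₅*: the pronoun c-commands this R-expression → coindexation would violate Principle C on *Maya₅*.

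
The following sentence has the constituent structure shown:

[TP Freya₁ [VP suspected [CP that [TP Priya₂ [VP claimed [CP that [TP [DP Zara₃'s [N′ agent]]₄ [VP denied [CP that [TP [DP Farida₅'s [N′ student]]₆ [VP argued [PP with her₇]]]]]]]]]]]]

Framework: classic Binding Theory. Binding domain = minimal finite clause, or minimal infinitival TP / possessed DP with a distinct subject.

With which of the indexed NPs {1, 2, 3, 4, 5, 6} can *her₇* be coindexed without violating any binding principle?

{1, 2, 3, 4, 5}

*her* is a pronoun, so Principle B applies: it must be free in its binding domain.
Binding domain of *her₇*: the embedded TP, whose subject is [Farida₅'s student]₆.
*Freya₁* c-commands the pronoun but from outside its binding domain, and is not c-commanded by it → coindexation permitted.
*Priya₂* c-commands the pronoun but from outside its binding domain, and is not c-commanded by it → coindexation permitted.
*Zara₃* and the pronoun do not c-command one another → neither Principle B nor Principle C is at stake; coindexation permitted.
*[Zara₃'s agent]₄* c-commands the pronoun but from outside its binding domain, and is not c-commanded by it → coindexation permitted.
*Farida₅* and the pronoun do not c-command one another → neither Principle B nor Principle C is at stake; coindexation permitted.
*[Farida₅'s student]₆* c-commands the pronoun within its binding domain → coindexation would violate Principle B.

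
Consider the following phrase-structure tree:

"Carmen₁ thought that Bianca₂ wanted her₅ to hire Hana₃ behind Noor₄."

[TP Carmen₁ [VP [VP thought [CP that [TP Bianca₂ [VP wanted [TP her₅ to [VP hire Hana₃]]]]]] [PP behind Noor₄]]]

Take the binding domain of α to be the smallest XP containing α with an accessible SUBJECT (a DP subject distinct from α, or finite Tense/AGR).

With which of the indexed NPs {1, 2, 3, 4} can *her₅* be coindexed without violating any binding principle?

{1, 4}

*her* is a pronoun, so Principle B applies: it must be free in its binding domain.
Binding domain of *her₅*: the embedded TP, whose subject is Bianca₂.
*Carmen₁* c-commands the pronoun but from outside its binding domain, and is not c-commanded by it → coindexation permitted.
*Bianca₂* c-commands the pronoun within its binding domain → coindexation would violate Principle B.
*Hana₃*: the pronoun c-commands this R-expression → coindexation would violate Principle C on *Hana₃*.
*Noor₄* and the pronoun do not c-command one another → neither Principle B nor Principle C is at stake; coindexation permitted.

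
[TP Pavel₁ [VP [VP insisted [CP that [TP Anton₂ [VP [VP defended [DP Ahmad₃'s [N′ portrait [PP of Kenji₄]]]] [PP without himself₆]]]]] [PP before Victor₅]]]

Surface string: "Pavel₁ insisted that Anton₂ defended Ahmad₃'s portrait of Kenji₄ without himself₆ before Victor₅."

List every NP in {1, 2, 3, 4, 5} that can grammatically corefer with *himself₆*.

{2}

*himself* is an anaphor, so Principle A applies: it must be bound in its binding domain.
Binding domain of *himself₆*: the embedded TP, whose subject is Anton₂.
*Pavel₁* c-commands the anaphor but is outside its binding domain → cannot satisfy Principle A.
*Anton₂* c-commands the anaphor within its binding domain → licit binder.
*Ahmad₃* does not c-command the anaphor → cannot bind it.
*Kenji₄* does not c-command the anaphor → cannot bind it.
*Victor₅* does not c-command the anaphor → cannot bind it.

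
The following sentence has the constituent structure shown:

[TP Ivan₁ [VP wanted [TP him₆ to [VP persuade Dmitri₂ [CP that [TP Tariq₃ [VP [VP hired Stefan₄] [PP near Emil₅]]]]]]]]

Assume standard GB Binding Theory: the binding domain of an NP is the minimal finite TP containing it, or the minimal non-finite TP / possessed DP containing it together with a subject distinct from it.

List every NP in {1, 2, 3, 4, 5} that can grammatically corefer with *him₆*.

*him* is a pronoun, so Principle B applies: it must be free in its binding domain.
Binding domain of *him₆*: the matrix TP, whose subject is Ivan₁.
*Ivan₁* c-commands the pronoun within its binding domain → coindexation would violate Principle B.
*Dmitri₂*: the pronoun c-commands this R-expression → coindexation would violate Principle C on *Dmitri₂*.
*Tariq₃*: the pronoun c-commands this R-expression → coindexation would violate Principle C on *Tariq₃*.
*Stefan₄*: the pronoun c-commands this R-expression → coindexation would violate Principle C on *Stefan₄*.
*Emil₅*: the pronoun c-commands this R-expression → coindexation would violate Principle C on *Emil₅*.

none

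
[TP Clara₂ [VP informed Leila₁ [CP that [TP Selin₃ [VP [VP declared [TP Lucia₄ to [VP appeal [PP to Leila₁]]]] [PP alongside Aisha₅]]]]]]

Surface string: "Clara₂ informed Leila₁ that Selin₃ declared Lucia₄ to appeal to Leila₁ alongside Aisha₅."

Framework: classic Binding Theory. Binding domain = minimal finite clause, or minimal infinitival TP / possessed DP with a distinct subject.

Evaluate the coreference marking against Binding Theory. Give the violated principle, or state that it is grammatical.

Principle C

The two coindexed NPs are *Leila₁* (the higher occurrence) and *Leila₁* (the lower occurrence).
*Leila₁* (the lower occurrence) is an R-expression. Principle C requires it to be free everywhere.
*Leila₁* (the higher occurrence) c-commands it and carries the same index.
The R-expression is bound → Principle C violation.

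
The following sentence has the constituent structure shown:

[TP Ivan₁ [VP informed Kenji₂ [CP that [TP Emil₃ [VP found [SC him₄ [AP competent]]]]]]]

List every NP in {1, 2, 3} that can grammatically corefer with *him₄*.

{1, 2}

*him* is a pronoun, so Principle B applies: it must be free in its binding domain.
Binding domain of *him₄*: the embedded TP, whose subject is Emil₃.
*Ivan₁* c-commands the pronoun but from outside its binding domain, and is not c-commanded by it → coindexation permitted.
*Kenji₂* c-commands the pronoun but from outside its binding domain, and is not c-commanded by it → coindexation permitted.
*Emil₃* c-commands the pronoun within its binding domain → coindexation would violate Principle B.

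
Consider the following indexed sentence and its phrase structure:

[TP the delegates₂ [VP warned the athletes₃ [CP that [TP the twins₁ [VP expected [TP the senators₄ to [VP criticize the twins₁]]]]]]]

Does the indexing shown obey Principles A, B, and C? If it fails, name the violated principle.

The two coindexed NPs are *the twins₁* (the lower occurrence) and *the twins₁* (the higher occurrence).
*the twins₁* (the lower occurrence) is an R-expression. Principle C requires it to be free everywhere.
*the twins₁* (the higher occurrence) c-commands it and carries the same index.
The R-expression is bound → Principle C violation.

Principle C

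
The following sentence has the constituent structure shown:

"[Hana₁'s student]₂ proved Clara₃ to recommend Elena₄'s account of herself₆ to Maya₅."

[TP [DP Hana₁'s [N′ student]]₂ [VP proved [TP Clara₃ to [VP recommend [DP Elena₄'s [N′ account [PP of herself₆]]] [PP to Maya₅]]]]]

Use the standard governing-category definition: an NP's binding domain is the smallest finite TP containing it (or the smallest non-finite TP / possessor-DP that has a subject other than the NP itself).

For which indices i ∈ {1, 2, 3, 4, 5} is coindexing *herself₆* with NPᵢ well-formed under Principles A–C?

{4}

*herself* is an anaphor, so Principle A applies: it must be bound in its binding domain.
Binding domain of *herself₆*: the possessed DP, whose subject is Elena₄.
*Hana₁* does not c-command the anaphor → cannot bind it.
*[Hana₁'s student]₂* c-commands the anaphor but is outside its binding domain → cannot satisfy Principle A.
*Clara₃* c-commands the anaphor but is outside its binding domain → cannot satisfy Principle A.
*Elena₄* c-commands the anaphor within its binding domain → licit binder.
*Maya₅* does not c-command the anaphor → cannot bind it.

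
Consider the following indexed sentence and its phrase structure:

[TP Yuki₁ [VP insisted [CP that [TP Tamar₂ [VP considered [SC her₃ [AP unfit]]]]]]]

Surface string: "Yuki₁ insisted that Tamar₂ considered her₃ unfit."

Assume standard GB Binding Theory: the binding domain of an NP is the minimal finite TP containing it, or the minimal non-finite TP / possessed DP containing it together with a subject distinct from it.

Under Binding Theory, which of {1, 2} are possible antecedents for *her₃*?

{1}

*her* is a pronoun, so Principle B applies: it must be free in its binding domain.
Binding domain of *her₃*: the embedded TP, whose subject is Tamar₂.
*Yuki₁* c-commands the pronoun but from outside its binding domain, and is not c-commanded by it → coindexation permitted.
*Tamar₂* c-commands the pronoun within its binding domain → coindexation would violate Principle B.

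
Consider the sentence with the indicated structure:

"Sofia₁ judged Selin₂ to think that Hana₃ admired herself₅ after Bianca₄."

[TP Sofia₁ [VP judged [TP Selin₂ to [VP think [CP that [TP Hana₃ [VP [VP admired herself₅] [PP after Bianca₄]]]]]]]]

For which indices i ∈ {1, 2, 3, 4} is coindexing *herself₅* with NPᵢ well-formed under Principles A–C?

{3}

*herself* is an anaphor, so Principle A applies: it must be bound in its binding domain.
Binding domain of *herself₅*: the embedded TP, whose subject is Hana₃.
*Sofia₁* c-commands the anaphor but is outside its binding domain → cannot satisfy Principle A.
*Selin₂* c-commands the anaphor but is outside its binding domain → cannot satisfy Principle A.
*Hana₃* c-commands the anaphor within its binding domain → licit binder.
*Bianca₄* does not c-command the anaphor → cannot bind it.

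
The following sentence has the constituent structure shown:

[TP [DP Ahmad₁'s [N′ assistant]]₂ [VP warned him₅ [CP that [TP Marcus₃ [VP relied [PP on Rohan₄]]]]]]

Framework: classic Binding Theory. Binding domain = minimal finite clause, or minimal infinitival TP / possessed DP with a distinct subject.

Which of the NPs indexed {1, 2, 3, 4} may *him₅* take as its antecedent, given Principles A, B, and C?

*him* is a pronoun, so Principle B applies: it must be free in its binding domain.
Binding domain of *him₅*: the matrix TP, whose subject is [Ahmad₁'s assistant]₂.
*Ahmad₁* and the pronoun do not c-command one another → neither Principle B nor Principle C is at stake; coindexation permitted.
*[Ahmad₁'s assistant]₂* c-commands the pronoun within its binding domain → coindexation would violate Principle B.
*Marcus₃*: the pronoun c-commands this R-expression → coindexation would violate Principle C on *Marcus₃*.
*Rohan₄*: the pronoun c-commands this R-expression → coindexation would violate Principle C on *Rohan₄*.

{1}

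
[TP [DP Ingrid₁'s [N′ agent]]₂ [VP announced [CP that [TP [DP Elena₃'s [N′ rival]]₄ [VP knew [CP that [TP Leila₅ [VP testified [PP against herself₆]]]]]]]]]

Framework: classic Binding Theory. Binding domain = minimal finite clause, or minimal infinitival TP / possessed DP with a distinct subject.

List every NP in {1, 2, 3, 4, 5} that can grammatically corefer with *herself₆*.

*herself* is an anaphor, so Principle A applies: it must be bound in its binding domain.
Binding domain of *herself₆*: the embedded TP, whose subject is Leila₅.
*Ingrid₁* does not c-command the anaphor → cannot bind it.
*[Ingrid₁'s agent]₂* c-commands the anaphor but is outside its binding domain → cannot satisfy Principle A.
*Elena₃* does not c-command the anaphor → cannot bind it.
*[Elena₃'s rival]₄* c-commands the anaphor but is outside its binding domain → cannot satisfy Principle A.
*Leila₅* c-commands the anaphor within its binding domain → licit binder.

{5}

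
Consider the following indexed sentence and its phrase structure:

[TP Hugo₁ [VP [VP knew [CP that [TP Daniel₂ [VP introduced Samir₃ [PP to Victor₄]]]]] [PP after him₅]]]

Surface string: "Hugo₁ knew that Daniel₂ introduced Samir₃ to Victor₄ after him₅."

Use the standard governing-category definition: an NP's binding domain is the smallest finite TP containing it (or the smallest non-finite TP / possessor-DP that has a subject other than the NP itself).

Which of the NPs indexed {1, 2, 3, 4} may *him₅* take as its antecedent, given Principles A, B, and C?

*him* is a pronoun, so Principle B applies: it must be free in its binding domain.
Binding domain of *him₅*: the matrix TP, whose subject is Hugo₁.
*Hugo₁* c-commands the pronoun within its binding domain → coindexation would violate Principle B.
*Daniel₂* and the pronoun do not c-command one another → neither Principle B nor Principle C is at stake; coindexation permitted.
*Samir₃* and the pronoun do not c-command one another → neither Principle B nor Principle C is at stake; coindexation permitted.
*Victor₄* and the pronoun do not c-command one another → neither Principle B nor Principle C is at stake; coindexation permitted.

{2, 3, 4}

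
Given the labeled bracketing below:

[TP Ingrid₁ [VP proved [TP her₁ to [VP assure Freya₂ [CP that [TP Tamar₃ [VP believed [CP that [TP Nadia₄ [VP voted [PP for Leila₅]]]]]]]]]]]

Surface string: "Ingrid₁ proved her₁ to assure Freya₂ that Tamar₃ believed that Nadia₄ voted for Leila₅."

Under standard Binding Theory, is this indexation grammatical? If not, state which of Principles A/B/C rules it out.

The two coindexed NPs are *Ingrid₁* and *her₁*.
*her₁* is a pronoun. Its binding domain is the matrix TP, whose subject is Ingrid₁.
*Ingrid₁* c-commands it within that domain and carries the same index.
The pronoun is locally bound → Principle B violation.

Principle B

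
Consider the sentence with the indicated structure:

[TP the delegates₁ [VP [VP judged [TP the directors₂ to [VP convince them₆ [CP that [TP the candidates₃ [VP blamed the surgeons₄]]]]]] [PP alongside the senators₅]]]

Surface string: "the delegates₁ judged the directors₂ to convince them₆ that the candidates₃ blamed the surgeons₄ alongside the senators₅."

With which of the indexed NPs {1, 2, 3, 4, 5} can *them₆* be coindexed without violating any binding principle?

*them* is a pronoun, so Principle B applies: it must be free in its binding domain.
Binding domain of *them₆*: the embedded TP, whose subject is the directors₂.
*the delegates₁* c-commands the pronoun but from outside its binding domain, and is not c-commanded by it → coindexation permitted.
*the directors₂* c-commands the pronoun within its binding domain → coindexation would violate Principle B.
*the candidates₃*: the pronoun c-commands this R-expression → coindexation would violate Principle C on *the candidates₃*.
*the surgeons₄*: the pronoun c-commands this R-expression → coindexation would violate Principle C on *the surgeons₄*.
*the senators₅* and the pronoun do not c-command one another → neither Principle B nor Principle C is at stake; coindexation permitted.

{1, 5}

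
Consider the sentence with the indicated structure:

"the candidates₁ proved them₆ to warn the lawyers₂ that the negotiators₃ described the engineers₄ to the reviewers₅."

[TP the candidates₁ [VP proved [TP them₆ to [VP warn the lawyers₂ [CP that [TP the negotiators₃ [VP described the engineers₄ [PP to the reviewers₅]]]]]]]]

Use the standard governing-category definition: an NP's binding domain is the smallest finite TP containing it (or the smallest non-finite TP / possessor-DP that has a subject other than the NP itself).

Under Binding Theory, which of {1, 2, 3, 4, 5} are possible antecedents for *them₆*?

*them* is a pronoun, so Principle B applies: it must be free in its binding domain.
Binding domain of *them₆*: the matrix TP, whose subject is the candidates₁.
*the candidates₁* c-commands the pronoun within its binding domain → coindexation would violate Principle B.
*the lawyers₂*: the pronoun c-commands this R-expression → coindexation would violate Principle C on *the lawyers₂*.
*the negotiators₃*: the pronoun c-commands this R-expression → coindexation would violate Principle C on *the negotiators₃*.
*the engineers₄*: the pronoun c-commands this R-expression → coindexation would violate Principle C on *the engineers₄*.
*the reviewers₅*: the pronoun c-commands this R-expression → coindexation would violate Principle C on *the reviewers₅*.

none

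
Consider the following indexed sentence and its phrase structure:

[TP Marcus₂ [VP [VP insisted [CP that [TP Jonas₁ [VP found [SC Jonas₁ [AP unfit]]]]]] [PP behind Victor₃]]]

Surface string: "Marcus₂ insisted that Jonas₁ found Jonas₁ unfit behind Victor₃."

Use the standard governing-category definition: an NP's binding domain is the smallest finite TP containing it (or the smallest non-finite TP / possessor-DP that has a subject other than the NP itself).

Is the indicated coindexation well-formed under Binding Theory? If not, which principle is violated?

Principle C

The two coindexed NPs are *Jonas₁* (the lower occurrence) and *Jonas₁* (the higher occurrence).
*Jonas₁* (the lower occurrence) is an R-expression. Principle C requires it to be free everywhere.
*Jonas₁* (the higher occurrence) c-commands it and carries the same index.
The R-expression is bound → Principle C violation.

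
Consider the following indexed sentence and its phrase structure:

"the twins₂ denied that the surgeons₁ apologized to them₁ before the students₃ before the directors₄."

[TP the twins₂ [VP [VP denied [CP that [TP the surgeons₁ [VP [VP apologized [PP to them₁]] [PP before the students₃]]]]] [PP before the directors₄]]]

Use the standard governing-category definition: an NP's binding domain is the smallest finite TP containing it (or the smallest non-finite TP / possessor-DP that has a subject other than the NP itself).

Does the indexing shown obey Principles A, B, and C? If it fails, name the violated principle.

Principle B

The two coindexed NPs are *the surgeons₁* and *them₁*.
*them₁* is a pronoun. Its binding domain is the embedded TP, whose subject is the surgeons₁.
*the surgeons₁* c-commands it within that domain and carries the same index.
The pronoun is locally bound → Principle B violation.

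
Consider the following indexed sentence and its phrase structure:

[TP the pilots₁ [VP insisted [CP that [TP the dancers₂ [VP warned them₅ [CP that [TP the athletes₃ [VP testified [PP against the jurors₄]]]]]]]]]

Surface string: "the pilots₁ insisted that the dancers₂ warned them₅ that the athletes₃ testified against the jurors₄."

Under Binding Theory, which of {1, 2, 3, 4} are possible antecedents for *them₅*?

*them* is a pronoun, so Principle B applies: it must be free in its binding domain.
Binding domain of *them₅*: the embedded TP, whose subject is the dancers₂.
*the pilots₁* c-commands the pronoun but from outside its binding domain, and is not c-commanded by it → coindexation permitted.
*the dancers₂* c-commands the pronoun within its binding domain → coindexation would violate Principle B.
*the athletes₃*: the pronoun c-commands this R-expression → coindexation would violate Principle C on *the athletes₃*.
*the jurors₄*: the pronoun c-commands this R-expression → coindexation would violate Principle C on *the jurors₄*.

{1}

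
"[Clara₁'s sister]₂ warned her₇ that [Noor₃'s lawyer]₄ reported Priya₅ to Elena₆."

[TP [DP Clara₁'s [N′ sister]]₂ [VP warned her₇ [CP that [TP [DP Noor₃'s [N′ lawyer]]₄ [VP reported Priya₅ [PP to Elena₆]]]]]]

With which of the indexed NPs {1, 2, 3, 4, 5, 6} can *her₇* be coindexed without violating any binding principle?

*her* is a pronoun, so Principle B applies: it must be free in its binding domain.
Binding domain of *her₇*: the matrix TP, whose subject is [Clara₁'s sister]₂.
*Clara₁* and the pronoun do not c-command one another → neither Principle B nor Principle C is at stake; coindexation permitted.
*[Clara₁'s sister]₂* c-commands the pronoun within its binding domain → coindexation would violate Principle B.
*Noor₃*: the pronoun c-commands this R-expression → coindexation would violate Principle C on *Noor₃*.
*[Noor₃'s lawyer]₄*: the pronoun c-commands this R-expression → coindexation would violate Principle C on *[Noor₃'s lawyer]₄*.
*Priya₅*: the pronoun c-commands this R-expression → coindexation would violate Principle C on *Priya₅*.
*Elena₆*: the pronoun c-commands this R-expression → coindexation would violate Principle C on *Elena₆*.

{1}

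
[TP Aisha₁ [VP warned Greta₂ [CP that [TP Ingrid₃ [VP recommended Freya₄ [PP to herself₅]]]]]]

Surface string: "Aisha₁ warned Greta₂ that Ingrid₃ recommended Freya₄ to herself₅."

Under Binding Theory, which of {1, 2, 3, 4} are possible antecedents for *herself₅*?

*herself* is an anaphor, so Principle A applies: it must be bound in its binding domain.
Binding domain of *herself₅*: the embedded TP, whose subject is Ingrid₃.
*Aisha₁* c-commands the anaphor but is outside its binding domain → cannot satisfy Principle A.
*Greta₂* c-commands the anaphor but is outside its binding domain → cannot satisfy Principle A.
*Ingrid₃* c-commands the anaphor within its binding domain → licit binder.
*Freya₄* c-commands the anaphor within its binding domain → licit binder.

{3, 4}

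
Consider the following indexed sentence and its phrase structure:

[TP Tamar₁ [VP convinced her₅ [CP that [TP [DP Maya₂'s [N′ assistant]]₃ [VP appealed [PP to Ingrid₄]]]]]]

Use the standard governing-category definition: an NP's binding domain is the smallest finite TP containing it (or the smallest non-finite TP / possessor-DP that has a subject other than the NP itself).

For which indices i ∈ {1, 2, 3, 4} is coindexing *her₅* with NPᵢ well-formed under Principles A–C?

*her* is a pronoun, so Principle B applies: it must be free in its binding domain.
Binding domain of *her₅*: the matrix TP, whose subject is Tamar₁.
*Tamar₁* c-commands the pronoun within its binding domain → coindexation would violate Principle B.
*Maya₂*: the pronoun c-commands this R-expression → coindexation would violate Principle C on *Maya₂*.
*[Maya₂'s assistant]₃*: the pronoun c-commands this R-expression → coindexation would violate Principle C on *[Maya₂'s assistant]₃*.
*Ingrid₄*: the pronoun c-commands this R-expression → coindexation would violate Principle C on *Ingrid₄*.

none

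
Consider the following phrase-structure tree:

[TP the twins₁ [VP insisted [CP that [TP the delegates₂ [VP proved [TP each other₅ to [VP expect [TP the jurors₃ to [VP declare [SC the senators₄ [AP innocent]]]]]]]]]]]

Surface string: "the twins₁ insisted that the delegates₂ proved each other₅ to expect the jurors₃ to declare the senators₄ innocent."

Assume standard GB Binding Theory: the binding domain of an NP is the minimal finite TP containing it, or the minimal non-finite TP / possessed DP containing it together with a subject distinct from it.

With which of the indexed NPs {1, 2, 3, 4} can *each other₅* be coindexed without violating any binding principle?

{2}

*each other* is an anaphor, so Principle A applies: it must be bound in its binding domain.
Binding domain of *each other₅*: the embedded TP, whose subject is the delegates₂.
*the twins₁* c-commands the anaphor but is outside its binding domain → cannot satisfy Principle A.
*the delegates₂* c-commands the anaphor within its binding domain → licit binder.
*the jurors₃* does not c-command the anaphor → cannot bind it.
*the senators₄* does not c-command the anaphor → cannot bind it.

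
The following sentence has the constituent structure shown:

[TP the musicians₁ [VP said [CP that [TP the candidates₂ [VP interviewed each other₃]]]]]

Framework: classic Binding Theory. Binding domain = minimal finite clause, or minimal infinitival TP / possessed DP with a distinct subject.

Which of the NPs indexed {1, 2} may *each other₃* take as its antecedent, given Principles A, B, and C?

*each other* is an anaphor, so Principle A applies: it must be bound in its binding domain.
Binding domain of *each other₃*: the embedded TP, whose subject is the candidates₂.
*the musicians₁* c-commands the anaphor but is outside its binding domain → cannot satisfy Principle A.
*the candidates₂* c-commands the anaphor within its binding domain → licit binder.

{2}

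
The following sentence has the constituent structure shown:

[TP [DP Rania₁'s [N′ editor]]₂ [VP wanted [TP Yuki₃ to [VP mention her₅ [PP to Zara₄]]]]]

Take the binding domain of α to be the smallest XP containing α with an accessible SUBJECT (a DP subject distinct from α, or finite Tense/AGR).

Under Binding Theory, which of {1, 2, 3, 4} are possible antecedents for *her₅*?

*her* is a pronoun, so Principle B applies: it must be free in its binding domain.
Binding domain of *her₅*: the embedded TP, whose subject is Yuki₃.
*Rania₁* and the pronoun do not c-command one another → neither Principle B nor Principle C is at stake; coindexation permitted.
*[Rania₁'s editor]₂* c-commands the pronoun but from outside its binding domain, and is not c-commanded by it → coindexation permitted.
*Yuki₃* c-commands the pronoun within its binding domain → coindexation would violate Principle B.
*Zara₄*: the pronoun c-commands this R-expression → coindexation would violate Principle C on *Zara₄*.

{1, 2}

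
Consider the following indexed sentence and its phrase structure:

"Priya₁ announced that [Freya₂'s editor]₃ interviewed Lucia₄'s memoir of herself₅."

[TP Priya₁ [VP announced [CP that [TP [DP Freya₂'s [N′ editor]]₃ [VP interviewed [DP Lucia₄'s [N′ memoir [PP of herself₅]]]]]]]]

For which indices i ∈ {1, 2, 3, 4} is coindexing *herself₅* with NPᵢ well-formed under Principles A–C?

{4}

*herself* is an anaphor, so Principle A applies: it must be bound in its binding domain.
Binding domain of *herself₅*: the possessed DP, whose subject is Lucia₄.
*Priya₁* c-commands the anaphor but is outside its binding domain → cannot satisfy Principle A.
*Freya₂* does not c-command the anaphor → cannot bind it.
*[Freya₂'s editor]₃* c-commands the anaphor but is outside its binding domain → cannot satisfy Principle A.
*Lucia₄* c-commands the anaphor within its binding domain → licit binder.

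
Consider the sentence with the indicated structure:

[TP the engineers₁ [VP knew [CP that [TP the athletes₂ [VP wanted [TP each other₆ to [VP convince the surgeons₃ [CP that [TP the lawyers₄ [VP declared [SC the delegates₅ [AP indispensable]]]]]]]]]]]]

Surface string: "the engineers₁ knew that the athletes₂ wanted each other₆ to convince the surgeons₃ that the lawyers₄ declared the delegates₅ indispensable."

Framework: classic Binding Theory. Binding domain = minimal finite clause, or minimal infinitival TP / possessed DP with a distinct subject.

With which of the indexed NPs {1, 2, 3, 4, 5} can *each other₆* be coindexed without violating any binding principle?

{2}

*each other* is an anaphor, so Principle A applies: it must be bound in its binding domain.
Binding domain of *each other₆*: the embedded TP, whose subject is the athletes₂.
*the engineers₁* c-commands the anaphor but is outside its binding domain → cannot satisfy Principle A.
*the athletes₂* c-commands the anaphor within its binding domain → licit binder.
*the surgeons₃* does not c-command the anaphor → cannot bind it.
*the lawyers₄* does not c-command the anaphor → cannot bind it.
*the delegates₅* does not c-command the anaphor → cannot bind it.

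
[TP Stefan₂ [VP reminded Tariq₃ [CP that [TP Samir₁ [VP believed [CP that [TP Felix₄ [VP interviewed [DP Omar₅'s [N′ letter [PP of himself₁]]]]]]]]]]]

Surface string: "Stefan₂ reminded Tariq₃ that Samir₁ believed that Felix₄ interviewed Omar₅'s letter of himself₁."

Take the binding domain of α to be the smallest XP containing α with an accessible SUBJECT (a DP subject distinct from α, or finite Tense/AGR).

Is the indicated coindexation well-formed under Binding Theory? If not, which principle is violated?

The two coindexed NPs are *Samir₁* and *himself₁*.
*himself₁* is an anaphor. Principle A requires it to be bound within its binding domain — the possessed DP, whose subject is Omar₅.
Within that domain it is c-commanded by *Omar₅*, which does not share its index.
*Samir₁* does c-command the anaphor, but from outside its binding domain.
The anaphor is unbound in its domain → Principle A violation.

Principle A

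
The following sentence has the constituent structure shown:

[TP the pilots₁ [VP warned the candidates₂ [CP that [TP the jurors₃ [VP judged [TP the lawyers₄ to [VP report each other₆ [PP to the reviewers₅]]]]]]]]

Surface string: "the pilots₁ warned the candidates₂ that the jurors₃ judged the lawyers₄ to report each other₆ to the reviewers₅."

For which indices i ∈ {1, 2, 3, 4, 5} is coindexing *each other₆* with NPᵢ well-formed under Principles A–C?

*each other* is an anaphor, so Principle A applies: it must be bound in its binding domain.
Binding domain of *each other₆*: the embedded TP, whose subject is the lawyers₄.
*the pilots₁* c-commands the anaphor but is outside its binding domain → cannot satisfy Principle A.
*the candidates₂* c-commands the anaphor but is outside its binding domain → cannot satisfy Principle A.
*the jurors₃* c-commands the anaphor but is outside its binding domain → cannot satisfy Principle A.
*the lawyers₄* c-commands the anaphor within its binding domain → licit binder.
*the reviewers₅* does not c-command the anaphor → cannot bind it.

{4}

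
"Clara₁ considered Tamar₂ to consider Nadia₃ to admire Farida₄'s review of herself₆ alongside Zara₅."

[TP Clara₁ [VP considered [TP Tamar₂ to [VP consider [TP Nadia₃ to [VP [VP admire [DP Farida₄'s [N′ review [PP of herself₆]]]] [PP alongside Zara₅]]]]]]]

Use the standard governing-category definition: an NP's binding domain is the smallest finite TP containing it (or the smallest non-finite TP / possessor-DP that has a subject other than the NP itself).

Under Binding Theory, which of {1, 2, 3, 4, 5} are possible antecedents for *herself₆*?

*herself* is an anaphor, so Principle A applies: it must be bound in its binding domain.
Binding domain of *herself₆*: the possessed DP, whose subject is Farida₄.
*Clara₁* c-commands the anaphor but is outside its binding domain → cannot satisfy Principle A.
*Tamar₂* c-commands the anaphor but is outside its binding domain → cannot satisfy Principle A.
*Nadia₃* c-commands the anaphor but is outside its binding domain → cannot satisfy Principle A.
*Farida₄* c-commands the anaphor within its binding domain → licit binder.
*Zara₅* does not c-command the anaphor → cannot bind it.

{4}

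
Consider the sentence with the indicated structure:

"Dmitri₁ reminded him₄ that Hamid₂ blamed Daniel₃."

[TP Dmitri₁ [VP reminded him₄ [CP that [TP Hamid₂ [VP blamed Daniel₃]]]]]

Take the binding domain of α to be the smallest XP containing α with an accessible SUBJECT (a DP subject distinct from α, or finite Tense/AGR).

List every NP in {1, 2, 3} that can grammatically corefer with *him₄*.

*him* is a pronoun, so Principle B applies: it must be free in its binding domain.
Binding domain of *him₄*: the matrix TP, whose subject is Dmitri₁.
*Dmitri₁* c-commands the pronoun within its binding domain → coindexation would violate Principle B.
*Hamid₂*: the pronoun c-commands this R-expression → coindexation would violate Principle C on *Hamid₂*.
*Daniel₃*: the pronoun c-commands this R-expression → coindexation would violate Principle C on *Daniel₃*.

none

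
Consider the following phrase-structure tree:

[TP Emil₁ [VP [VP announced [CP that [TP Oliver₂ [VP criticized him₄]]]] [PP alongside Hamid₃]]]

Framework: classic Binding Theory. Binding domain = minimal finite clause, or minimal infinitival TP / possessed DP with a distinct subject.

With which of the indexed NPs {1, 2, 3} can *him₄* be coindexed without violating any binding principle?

*him* is a pronoun, so Principle B applies: it must be free in its binding domain.
Binding domain of *him₄*: the embedded TP, whose subject is Oliver₂.
*Emil₁* c-commands the pronoun but from outside its binding domain, and is not c-commanded by it → coindexation permitted.
*Oliver₂* c-commands the pronoun within its binding domain → coindexation would violate Principle B.
*Hamid₃* and the pronoun do not c-command one another → neither Principle B nor Principle C is at stake; coindexation permitted.

{1, 3}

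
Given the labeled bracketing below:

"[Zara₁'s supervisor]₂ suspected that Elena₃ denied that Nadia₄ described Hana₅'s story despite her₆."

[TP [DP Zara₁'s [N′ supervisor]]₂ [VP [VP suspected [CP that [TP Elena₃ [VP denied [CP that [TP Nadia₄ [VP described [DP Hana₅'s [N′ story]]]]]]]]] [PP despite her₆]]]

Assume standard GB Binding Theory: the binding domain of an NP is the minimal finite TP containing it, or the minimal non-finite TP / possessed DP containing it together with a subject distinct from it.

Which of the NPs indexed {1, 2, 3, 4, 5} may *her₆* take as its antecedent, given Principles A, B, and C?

*her* is a pronoun, so Principle B applies: it must be free in its binding domain.
Binding domain of *her₆*: the matrix TP, whose subject is [Zara₁'s supervisor]₂.
*Zara₁* and the pronoun do not c-command one another → neither Principle B nor Principle C is at stake; coindexation permitted.
*[Zara₁'s supervisor]₂* c-commands the pronoun within its binding domain → coindexation would violate Principle B.
*Elena₃* and the pronoun do not c-command one another → neither Principle B nor Principle C is at stake; coindexation permitted.
*Nadia₄* and the pronoun do not c-command one another → neither Principle B nor Principle C is at stake; coindexation permitted.
*Hana₅* and the pronoun do not c-command one another → neither Principle B nor Principle C is at stake; coindexation permitted.

{1, 3, 4, 5}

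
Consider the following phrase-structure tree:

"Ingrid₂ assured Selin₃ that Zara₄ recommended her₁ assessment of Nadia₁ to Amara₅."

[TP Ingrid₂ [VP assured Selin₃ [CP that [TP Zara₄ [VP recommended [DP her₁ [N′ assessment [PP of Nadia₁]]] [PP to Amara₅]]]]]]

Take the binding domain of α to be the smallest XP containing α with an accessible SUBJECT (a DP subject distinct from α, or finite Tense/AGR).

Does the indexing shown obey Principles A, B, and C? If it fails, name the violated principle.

Principle C

The two coindexed NPs are *her₁* and *Nadia₁*.
*Nadia₁* is an R-expression. Principle C requires it to be free everywhere.
*her₁* c-commands it and carries the same index.
The R-expression is bound → Principle C violation.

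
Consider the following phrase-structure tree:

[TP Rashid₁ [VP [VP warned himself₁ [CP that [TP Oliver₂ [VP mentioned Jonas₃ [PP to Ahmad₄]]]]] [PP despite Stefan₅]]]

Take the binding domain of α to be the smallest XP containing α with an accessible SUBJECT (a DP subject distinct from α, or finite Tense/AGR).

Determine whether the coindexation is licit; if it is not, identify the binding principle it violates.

grammatical

The two coindexed NPs are *Rashid₁* and *himself₁*.
*himself₁* is an anaphor; its binding domain is the matrix TP, whose subject is Rashid₁. *Rashid₁* c-commands it within that domain and shares its index, so Principle A is satisfied.
*Rashid₁* is an R-expression; *himself₁* does not c-command it, and no other NP shares its index, so Principle C is satisfied.
All principles are respected.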